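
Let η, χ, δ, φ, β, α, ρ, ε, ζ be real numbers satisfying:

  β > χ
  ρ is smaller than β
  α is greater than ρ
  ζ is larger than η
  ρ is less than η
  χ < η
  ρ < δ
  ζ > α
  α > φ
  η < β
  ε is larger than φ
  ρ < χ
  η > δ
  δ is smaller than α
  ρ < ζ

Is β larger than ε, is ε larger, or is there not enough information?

Following every chain through ε: below ε we get φ.
β is not reached, and no chain runs the other way from β to ε.
So the given relations leave the order of ε and β undetermined.

undetermined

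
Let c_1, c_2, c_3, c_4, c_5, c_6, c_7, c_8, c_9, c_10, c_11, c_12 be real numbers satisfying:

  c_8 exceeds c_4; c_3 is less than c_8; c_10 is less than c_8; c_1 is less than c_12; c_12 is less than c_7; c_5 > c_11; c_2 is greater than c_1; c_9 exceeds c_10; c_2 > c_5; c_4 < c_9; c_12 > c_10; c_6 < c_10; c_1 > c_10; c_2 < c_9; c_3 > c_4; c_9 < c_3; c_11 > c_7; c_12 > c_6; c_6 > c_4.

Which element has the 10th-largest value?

c_10

Chaining the given pairs: c_4 < c_6 < c_10 < c_1 < c_12 < c_7 < c_11 < c_5 < c_2 < c_9 < c_3 < c_8.
The 10th largest is c_10.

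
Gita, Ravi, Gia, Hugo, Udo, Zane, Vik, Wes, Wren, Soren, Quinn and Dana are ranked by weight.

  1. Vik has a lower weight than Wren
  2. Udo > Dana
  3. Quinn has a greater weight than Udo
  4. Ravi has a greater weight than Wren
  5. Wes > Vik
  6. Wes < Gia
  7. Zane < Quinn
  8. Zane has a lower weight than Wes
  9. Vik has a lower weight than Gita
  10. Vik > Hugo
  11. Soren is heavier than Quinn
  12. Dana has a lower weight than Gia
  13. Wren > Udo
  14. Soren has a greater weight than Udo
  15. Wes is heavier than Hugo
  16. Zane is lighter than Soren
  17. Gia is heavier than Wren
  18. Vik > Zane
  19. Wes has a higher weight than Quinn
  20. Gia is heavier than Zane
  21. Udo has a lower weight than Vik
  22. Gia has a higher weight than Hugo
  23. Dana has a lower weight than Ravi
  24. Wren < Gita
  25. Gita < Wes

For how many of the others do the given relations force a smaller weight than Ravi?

Directly below Ravi: Dana, Wren.
One step further: Udo, Vik (4 so far).
One step further: Zane, Hugo (6 so far).
No other element is forced below Ravi by the given relations, so the count is 6.

6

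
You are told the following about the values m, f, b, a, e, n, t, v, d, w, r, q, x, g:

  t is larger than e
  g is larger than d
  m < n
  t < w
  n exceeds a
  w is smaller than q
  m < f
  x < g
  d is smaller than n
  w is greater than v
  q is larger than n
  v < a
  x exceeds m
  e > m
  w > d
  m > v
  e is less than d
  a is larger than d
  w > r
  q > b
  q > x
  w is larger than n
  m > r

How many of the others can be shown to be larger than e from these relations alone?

The elements the relations force above e are d, t, a, g, n, w, q — no chain reaches any other.
That is 7.

7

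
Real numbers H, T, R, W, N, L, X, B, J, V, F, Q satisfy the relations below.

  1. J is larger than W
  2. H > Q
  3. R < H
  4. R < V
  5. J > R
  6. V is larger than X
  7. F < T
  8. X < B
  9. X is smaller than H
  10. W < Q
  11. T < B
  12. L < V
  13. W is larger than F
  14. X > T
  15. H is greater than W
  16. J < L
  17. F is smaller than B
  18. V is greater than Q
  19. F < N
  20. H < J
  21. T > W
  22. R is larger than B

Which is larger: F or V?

V

The relevant relations are F < W; W < T; T < X; X < B; B < R; R < H; H < J; J < L; L < V.
Together: F < W < T < X < B < R < H < J < L < V.
So F < V; V is the larger of the two.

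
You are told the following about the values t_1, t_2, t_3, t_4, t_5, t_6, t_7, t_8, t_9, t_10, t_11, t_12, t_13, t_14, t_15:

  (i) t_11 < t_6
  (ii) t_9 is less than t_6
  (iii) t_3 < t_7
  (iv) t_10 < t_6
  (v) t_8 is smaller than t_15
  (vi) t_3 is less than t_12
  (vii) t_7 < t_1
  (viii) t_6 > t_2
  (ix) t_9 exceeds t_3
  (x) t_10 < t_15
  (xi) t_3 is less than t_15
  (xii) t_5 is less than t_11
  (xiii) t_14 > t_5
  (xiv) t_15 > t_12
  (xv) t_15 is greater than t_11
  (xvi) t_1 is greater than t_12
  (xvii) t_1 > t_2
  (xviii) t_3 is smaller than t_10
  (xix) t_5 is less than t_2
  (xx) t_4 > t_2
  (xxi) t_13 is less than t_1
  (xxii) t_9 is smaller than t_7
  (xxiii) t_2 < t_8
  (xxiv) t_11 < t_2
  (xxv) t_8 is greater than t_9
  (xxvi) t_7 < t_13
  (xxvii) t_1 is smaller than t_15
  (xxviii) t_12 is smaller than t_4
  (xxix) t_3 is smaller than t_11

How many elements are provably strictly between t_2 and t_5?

1

The relations place t_5 below t_2. An element lies strictly between them when it is forced above t_5 and also forced below t_2.
Above t_5: {t_11, t_4, t_8, t_1, t_6, t_14, t_15}. Below t_2: {t_3, t_11}.
Intersection: {t_11} — 1.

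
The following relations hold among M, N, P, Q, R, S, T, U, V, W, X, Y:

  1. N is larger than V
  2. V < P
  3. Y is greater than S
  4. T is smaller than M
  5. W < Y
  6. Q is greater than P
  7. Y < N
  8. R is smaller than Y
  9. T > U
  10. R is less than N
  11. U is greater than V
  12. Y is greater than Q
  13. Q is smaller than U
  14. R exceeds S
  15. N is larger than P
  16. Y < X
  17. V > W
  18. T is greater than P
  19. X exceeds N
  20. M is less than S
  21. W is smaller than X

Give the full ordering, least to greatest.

W < V < P < Q < U < T < M < S < R < Y < N < X

Each adjacent pair is fixed by a given relation: W < V; V < P; P < Q; Q < U; U < T; T < M; M < S; S < R; R < Y; Y < N; N < X. Chaining them end to end gives the full order.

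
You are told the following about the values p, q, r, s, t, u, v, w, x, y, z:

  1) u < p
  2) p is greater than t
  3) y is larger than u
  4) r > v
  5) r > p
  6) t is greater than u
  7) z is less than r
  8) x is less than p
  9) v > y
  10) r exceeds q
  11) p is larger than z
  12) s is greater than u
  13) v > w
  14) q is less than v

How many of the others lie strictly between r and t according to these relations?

The relations place t below r. An element lies strictly between them when it is forced above t and also forced below r.
Above t: {p}. Below r: {u, x, q, w, z, p, y, v}.
Intersection: {p} — 1.

1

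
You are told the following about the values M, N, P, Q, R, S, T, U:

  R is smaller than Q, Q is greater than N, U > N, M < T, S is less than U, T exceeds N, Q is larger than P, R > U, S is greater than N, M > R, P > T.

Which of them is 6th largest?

The consecutive relations fix a unique order: N < S < U < R < M < T < P < Q.
Counting 6 from the largest end gives U.

U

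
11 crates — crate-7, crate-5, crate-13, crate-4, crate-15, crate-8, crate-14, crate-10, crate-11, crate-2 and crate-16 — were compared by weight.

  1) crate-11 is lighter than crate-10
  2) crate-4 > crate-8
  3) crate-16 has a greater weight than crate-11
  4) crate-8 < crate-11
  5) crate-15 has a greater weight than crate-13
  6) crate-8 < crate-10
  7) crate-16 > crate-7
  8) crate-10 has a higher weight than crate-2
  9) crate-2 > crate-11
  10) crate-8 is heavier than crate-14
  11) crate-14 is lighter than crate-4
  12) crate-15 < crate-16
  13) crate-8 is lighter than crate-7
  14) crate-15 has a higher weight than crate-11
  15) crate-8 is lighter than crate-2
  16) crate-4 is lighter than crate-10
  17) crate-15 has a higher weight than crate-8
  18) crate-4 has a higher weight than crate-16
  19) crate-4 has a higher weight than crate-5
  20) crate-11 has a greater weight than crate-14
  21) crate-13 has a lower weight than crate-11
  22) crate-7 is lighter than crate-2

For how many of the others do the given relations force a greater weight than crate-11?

5

Directly above crate-11: crate-2, crate-15, crate-16, crate-10.
One step further: crate-4 (5 so far).
Nothing else is reachable above crate-11; 5 in all.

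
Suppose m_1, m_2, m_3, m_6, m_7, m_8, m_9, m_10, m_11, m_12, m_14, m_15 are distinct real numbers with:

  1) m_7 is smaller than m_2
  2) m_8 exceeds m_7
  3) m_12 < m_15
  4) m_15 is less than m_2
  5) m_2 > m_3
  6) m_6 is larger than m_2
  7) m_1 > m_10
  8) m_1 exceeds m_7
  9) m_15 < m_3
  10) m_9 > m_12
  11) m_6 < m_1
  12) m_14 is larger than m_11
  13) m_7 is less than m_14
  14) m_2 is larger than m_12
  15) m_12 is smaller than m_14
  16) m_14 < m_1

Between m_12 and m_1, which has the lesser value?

m_12 < m_15 < m_3 < m_2 < m_6 < m_1, by transitivity through m_15, m_3, m_2, m_6.
So m_12 < m_1; m_12 is the smaller of the two.

m_12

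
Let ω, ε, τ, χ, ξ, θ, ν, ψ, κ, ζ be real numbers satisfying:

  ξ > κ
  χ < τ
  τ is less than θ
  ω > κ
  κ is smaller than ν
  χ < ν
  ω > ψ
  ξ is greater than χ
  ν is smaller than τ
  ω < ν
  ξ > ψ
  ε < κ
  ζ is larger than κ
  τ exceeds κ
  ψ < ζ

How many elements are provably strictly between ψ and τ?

2

The relations place ψ below τ. An element lies strictly between them when it is forced above ψ and also forced below τ.
Above ψ: {ξ, ζ, ω, ν, θ}. Below τ: {ε, κ, χ, ω, ν}.
Intersection: {ω, ν} — 2.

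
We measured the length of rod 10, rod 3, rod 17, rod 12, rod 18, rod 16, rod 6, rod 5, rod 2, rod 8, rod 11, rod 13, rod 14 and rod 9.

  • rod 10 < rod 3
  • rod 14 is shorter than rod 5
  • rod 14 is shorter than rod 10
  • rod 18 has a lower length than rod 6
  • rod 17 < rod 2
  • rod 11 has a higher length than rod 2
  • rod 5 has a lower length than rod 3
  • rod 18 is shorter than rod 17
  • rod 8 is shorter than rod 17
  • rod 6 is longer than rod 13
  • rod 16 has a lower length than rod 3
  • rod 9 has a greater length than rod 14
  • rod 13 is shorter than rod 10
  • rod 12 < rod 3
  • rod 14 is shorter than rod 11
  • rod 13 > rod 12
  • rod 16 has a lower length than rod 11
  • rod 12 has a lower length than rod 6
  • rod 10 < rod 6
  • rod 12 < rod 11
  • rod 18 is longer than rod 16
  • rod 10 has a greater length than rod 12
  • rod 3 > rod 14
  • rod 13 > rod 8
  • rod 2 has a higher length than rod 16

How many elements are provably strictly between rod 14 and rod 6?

1

The relations place rod 14 below rod 6. An element lies strictly between them when it is forced above rod 14 and also forced below rod 6.
Above rod 14: {rod 9, rod 5, rod 10, rod 3, rod 11}. Below rod 6: {rod 12, rod 8, rod 16, rod 18, rod 13, rod 10}.
Intersection: {rod 10} — 1.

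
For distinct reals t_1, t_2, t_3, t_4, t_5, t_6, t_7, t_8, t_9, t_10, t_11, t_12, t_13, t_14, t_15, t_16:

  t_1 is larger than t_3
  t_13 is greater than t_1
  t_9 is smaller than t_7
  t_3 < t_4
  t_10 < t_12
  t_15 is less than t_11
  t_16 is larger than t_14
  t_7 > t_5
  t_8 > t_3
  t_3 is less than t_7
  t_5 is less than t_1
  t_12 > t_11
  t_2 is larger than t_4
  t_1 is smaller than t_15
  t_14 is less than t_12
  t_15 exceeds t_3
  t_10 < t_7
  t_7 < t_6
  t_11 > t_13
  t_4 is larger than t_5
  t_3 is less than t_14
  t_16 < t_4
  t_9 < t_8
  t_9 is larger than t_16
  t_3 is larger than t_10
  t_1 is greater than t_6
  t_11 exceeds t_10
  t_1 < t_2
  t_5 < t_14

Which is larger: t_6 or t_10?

t_10 < t_3 and t_3 < t_14 give t_10 < t_14.
With t_14 < t_16: t_10 < t_3 < t_14 < t_16.
With t_16 < t_9: t_10 < t_3 < t_14 < t_16 < t_9.
Then t_9 < t_7 extends the chain to t_7.
Then t_7 < t_6 extends the chain to t_6.
So t_10 < t_6; t_6 is the larger of the two.

t_6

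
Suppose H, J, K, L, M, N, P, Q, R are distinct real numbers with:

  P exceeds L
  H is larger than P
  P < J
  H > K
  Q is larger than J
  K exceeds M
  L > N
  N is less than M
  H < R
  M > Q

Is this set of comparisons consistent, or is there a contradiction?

consistent

The single ordering N < L < P < J < Q < M < K < H < R satisfies every listed relation, so no contradiction arises.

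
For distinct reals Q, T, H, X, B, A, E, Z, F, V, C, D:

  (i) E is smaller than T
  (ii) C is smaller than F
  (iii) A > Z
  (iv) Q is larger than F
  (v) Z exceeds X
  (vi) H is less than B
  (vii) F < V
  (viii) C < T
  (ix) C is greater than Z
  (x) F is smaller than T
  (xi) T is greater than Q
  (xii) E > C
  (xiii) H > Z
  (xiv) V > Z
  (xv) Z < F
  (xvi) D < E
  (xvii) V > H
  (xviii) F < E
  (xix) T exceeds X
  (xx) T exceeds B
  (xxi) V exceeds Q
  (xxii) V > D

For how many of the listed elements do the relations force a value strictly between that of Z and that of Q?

The relations place Z below Q. An element lies strictly between them when it is forced above Z and also forced below Q.
Above Z: {H, C, F, A, E, B, T, V}. Below Q: {X, C, F}.
Intersection: {C, F} — 2.

2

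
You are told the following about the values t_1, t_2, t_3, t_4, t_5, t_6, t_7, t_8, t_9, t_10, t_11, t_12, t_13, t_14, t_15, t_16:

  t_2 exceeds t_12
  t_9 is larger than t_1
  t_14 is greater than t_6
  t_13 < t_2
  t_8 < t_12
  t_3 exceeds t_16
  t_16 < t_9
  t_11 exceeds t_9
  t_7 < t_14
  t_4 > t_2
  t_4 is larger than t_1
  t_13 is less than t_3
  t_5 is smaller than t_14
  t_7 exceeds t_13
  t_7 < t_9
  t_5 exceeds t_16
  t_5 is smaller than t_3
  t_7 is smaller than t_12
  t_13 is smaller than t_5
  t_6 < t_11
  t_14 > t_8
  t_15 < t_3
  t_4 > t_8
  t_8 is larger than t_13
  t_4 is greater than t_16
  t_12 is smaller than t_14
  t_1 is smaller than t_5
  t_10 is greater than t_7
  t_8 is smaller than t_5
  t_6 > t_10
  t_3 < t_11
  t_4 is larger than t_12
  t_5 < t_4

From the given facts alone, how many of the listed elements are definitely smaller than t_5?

Directly below t_5: t_13, t_8, t_16, t_1.
Nothing else is reachable below t_5; 4 in all.

4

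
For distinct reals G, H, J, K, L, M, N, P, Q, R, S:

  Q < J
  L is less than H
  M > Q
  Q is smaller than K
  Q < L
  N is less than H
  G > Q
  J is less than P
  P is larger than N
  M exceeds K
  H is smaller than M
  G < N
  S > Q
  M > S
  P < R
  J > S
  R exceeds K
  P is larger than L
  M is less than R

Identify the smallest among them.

Q

Chaining upward from Q: directly above it, L, S, K, G, J, M; then N, H, P, R.
That covers every other element, and nothing is given below Q, so Q is the smallest.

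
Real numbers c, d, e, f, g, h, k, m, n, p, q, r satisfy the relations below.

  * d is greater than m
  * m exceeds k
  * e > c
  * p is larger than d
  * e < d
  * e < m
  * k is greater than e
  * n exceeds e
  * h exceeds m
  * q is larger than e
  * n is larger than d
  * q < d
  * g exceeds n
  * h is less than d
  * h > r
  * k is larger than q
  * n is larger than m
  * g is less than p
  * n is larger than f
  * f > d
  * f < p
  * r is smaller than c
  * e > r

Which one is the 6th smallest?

m

Chaining the given pairs: r < c < e < q < k < m < h < d < f < n < g < p.
Counting 6 from the smallest end gives m.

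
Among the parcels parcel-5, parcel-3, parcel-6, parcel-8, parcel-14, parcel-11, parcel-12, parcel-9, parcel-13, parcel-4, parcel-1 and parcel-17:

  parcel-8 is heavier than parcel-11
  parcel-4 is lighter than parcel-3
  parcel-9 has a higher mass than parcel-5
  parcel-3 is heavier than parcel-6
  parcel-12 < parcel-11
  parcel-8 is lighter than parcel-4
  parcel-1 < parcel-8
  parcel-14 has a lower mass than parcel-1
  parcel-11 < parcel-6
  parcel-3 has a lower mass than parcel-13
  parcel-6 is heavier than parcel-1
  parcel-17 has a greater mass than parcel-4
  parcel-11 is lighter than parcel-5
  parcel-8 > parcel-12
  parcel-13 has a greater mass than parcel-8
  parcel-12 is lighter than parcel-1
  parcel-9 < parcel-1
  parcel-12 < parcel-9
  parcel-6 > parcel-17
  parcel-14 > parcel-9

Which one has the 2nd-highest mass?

parcel-3

The consecutive relations fix a unique order: parcel-12 < parcel-11 < parcel-5 < parcel-9 < parcel-14 < parcel-1 < parcel-8 < parcel-4 < parcel-17 < parcel-6 < parcel-3 < parcel-13.
The 2nd largest is parcel-3.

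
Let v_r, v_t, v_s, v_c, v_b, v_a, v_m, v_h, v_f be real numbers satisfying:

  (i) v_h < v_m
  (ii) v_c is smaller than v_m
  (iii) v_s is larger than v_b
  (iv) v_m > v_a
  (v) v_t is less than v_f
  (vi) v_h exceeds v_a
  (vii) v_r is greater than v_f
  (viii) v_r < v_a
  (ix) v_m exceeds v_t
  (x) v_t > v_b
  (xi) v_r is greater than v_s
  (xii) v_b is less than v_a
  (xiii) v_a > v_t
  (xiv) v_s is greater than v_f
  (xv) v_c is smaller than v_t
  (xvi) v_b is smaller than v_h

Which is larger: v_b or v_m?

v_m

Following the relations from v_b: v_b < v_t < v_f < v_s < v_r < v_a < v_h < v_m.
So v_b < v_m; v_m is the larger of the two.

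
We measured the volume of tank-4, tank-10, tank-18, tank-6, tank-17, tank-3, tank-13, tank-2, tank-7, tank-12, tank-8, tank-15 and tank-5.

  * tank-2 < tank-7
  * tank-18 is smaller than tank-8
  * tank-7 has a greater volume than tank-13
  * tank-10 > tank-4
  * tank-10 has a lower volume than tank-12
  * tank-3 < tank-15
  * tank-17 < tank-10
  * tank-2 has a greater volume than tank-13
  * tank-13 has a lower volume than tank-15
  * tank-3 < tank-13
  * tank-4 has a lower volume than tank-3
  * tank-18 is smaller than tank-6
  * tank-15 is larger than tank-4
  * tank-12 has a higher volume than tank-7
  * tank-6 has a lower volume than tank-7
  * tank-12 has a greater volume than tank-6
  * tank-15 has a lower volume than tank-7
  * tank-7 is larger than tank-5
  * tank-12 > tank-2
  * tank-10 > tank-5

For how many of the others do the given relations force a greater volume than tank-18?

Directly above tank-18: tank-6, tank-8.
One step further: tank-7, tank-12 (4 so far).
Nothing else is reachable above tank-18; 4 in all.

4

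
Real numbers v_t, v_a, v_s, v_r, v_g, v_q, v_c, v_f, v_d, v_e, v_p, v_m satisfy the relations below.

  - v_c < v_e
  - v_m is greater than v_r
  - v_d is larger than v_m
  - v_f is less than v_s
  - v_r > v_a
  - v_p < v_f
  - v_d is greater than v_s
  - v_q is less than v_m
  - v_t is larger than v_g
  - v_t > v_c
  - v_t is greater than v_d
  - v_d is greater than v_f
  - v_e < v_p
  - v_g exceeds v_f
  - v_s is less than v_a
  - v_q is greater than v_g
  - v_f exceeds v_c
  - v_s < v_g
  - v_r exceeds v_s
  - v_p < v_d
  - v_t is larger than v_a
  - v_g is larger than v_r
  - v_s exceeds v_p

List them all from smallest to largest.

v_c < v_e < v_p < v_f < v_s < v_a < v_r < v_g < v_q < v_m < v_d < v_t

The consecutive links are each given: v_c < v_e; v_e < v_p; v_p < v_f; v_f < v_s; v_s < v_a; v_a < v_r; v_r < v_g; v_g < v_q; v_q < v_m; v_m < v_d; v_d < v_t.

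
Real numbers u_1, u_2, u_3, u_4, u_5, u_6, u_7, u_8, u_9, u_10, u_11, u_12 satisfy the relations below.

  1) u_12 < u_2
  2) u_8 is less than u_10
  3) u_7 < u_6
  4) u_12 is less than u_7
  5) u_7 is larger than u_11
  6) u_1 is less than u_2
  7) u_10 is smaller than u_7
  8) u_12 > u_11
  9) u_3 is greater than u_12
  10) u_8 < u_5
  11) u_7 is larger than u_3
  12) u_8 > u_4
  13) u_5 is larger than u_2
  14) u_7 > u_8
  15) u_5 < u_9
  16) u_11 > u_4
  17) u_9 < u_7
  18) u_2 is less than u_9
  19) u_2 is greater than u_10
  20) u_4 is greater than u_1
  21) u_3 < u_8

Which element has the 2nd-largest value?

Chaining the given pairs: u_1 < u_4 < u_11 < u_12 < u_3 < u_8 < u_10 < u_2 < u_5 < u_9 < u_7 < u_6.
The 2nd largest is u_7.

u_7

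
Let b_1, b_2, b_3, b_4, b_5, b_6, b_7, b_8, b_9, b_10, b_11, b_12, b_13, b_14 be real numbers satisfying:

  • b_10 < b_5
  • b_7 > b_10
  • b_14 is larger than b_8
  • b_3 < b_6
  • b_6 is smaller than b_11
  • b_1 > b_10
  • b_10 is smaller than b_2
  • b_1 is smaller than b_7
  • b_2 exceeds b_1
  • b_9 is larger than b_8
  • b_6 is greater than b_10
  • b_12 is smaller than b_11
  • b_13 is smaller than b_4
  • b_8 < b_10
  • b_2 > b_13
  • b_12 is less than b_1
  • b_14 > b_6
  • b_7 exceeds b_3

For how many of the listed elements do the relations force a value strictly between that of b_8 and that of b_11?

Chaining upward from b_8 reaches: b_10, b_1, b_6, b_14, b_5, b_9, b_7, b_2.
Chaining downward from b_11 reaches: b_10, b_12, b_3, b_6.
Strictly between b_8 and b_11 are those in both lists: b_10, b_6 — 2 elements.

2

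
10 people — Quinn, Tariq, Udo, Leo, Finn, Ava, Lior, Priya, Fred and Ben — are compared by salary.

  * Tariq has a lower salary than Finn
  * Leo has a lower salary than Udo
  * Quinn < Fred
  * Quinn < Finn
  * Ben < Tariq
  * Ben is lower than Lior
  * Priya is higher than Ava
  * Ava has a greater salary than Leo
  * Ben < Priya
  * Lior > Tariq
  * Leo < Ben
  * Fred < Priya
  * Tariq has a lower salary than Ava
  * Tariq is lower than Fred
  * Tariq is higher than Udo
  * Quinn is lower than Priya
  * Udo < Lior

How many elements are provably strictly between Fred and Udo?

1

The relations place Udo below Fred. An element lies strictly between them when it is forced above Udo and also forced below Fred.
Above Udo: {Tariq, Finn, Ava, Priya, Lior}. Below Fred: {Quinn, Leo, Ben, Tariq}.
Intersection: {Tariq} — 1.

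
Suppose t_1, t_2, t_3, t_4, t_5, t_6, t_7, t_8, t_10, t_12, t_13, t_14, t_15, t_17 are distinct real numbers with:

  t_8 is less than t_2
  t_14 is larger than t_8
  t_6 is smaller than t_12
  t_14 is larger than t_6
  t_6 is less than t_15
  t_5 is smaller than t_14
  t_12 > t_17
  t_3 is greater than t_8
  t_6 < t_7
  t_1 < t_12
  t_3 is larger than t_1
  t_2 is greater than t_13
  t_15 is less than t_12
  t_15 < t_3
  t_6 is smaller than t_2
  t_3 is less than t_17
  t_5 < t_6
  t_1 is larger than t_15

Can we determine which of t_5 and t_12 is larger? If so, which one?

t_12

Chaining the given relations: t_5 < t_6 < t_15 < t_1 < t_3 < t_17 < t_12.
So t_12 is larger.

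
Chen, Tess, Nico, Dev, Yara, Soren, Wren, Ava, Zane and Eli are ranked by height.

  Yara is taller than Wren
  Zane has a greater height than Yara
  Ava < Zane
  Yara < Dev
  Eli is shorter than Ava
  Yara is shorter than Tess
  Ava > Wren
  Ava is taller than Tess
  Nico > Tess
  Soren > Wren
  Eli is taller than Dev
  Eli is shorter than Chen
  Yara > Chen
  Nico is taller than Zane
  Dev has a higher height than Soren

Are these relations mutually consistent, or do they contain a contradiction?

Chaining the given relations yields Dev < Eli < Chen < Yara, so Dev < Yara. But one relation states Yara < Dev. These cannot both hold.

inconsistent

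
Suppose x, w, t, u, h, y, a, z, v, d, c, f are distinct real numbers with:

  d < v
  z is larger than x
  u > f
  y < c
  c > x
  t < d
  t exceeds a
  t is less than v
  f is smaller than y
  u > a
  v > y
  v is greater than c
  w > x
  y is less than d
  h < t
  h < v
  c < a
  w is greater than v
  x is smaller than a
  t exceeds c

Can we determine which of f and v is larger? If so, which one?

f < y and y < c give f < c.
Then c < a extends the chain to a.
Then a < t extends the chain to t.
With t < d: f < y < c < a < t < d.
Then d < v extends the chain to v.
So v is larger.

v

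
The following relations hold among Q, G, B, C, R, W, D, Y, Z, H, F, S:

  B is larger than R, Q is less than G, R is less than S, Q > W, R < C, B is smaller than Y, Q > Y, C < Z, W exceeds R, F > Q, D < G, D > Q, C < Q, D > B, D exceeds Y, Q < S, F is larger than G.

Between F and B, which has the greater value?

B < Y and Y < Q give B < Q.
With Q < D: B < Y < Q < D.
With D < G: B < Y < Q < D < G.
Then G < F extends the chain to F.
So B < F; F is the larger of the two.

F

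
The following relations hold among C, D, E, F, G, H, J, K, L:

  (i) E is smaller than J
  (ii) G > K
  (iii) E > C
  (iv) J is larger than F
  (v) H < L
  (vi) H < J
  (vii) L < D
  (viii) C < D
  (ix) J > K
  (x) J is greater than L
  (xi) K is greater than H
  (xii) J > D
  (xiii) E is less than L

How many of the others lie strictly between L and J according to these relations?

1

Chaining upward from L reaches: D.
Chaining downward from J reaches: C, E, H, D, K, F.
Strictly between L and J are those in both lists: D — 1 element.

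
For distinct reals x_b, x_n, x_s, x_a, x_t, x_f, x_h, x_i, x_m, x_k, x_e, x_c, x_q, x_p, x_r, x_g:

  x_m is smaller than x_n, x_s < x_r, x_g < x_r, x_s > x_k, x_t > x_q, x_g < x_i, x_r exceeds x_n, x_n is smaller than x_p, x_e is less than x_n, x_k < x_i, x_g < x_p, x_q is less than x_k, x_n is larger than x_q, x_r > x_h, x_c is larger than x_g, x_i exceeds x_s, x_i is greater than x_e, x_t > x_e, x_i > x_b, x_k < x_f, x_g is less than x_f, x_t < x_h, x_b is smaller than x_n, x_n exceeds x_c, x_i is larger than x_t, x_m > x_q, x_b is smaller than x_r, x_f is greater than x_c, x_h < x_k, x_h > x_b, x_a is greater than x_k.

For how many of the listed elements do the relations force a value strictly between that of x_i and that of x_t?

3

Chaining upward from x_t reaches: x_h, x_k, x_s, x_a, x_r, x_f.
Chaining downward from x_i reaches: x_b, x_q, x_g, x_e, x_h, x_k, x_s.
Strictly between x_t and x_i are those in both lists: x_h, x_k, x_s — 3 elements.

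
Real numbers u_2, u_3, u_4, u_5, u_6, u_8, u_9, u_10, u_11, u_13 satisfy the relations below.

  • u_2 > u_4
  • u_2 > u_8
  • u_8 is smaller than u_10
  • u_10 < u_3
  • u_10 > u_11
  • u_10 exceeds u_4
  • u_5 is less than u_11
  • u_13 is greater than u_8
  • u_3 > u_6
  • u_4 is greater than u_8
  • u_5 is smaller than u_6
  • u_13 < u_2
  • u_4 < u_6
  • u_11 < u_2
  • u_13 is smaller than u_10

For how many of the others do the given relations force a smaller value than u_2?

5

From u_2 the given relations immediately reach u_8, u_4, u_11, u_13.
From those, u_5 — 5 in total.
No other element is forced below u_2 by the given relations, so the count is 5.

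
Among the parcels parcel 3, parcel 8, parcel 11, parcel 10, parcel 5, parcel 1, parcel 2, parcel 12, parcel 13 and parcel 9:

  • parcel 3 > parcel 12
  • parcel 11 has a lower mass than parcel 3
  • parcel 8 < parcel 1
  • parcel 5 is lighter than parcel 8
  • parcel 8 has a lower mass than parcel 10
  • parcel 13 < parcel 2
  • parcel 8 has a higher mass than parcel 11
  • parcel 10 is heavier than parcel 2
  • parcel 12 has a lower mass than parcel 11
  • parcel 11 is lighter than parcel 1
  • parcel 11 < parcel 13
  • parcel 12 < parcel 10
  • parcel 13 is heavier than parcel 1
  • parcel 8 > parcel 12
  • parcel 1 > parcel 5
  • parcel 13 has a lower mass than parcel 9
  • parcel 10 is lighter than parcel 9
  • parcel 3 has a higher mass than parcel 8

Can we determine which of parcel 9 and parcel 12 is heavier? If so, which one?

Chaining the given relations: parcel 12 < parcel 11 < parcel 8 < parcel 1 < parcel 13 < parcel 2 < parcel 10 < parcel 9.
So parcel 9 is heavier.

parcel 9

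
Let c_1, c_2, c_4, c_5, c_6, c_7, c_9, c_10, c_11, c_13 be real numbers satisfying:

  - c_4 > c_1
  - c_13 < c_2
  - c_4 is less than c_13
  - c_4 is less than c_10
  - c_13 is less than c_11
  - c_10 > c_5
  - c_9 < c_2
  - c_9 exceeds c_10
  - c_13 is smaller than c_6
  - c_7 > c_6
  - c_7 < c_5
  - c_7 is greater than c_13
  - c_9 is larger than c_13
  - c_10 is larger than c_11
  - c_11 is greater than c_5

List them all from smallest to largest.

Nothing is placed below c_1, so it is least; from there c_1 < c_4; c_4 < c_13; c_13 < c_6; c_6 < c_7; c_7 < c_5; c_5 < c_11; c_11 < c_10; c_10 < c_9; c_9 < c_2, each given directly.

c_1 < c_4 < c_13 < c_6 < c_7 < c_5 < c_11 < c_10 < c_9 < c_2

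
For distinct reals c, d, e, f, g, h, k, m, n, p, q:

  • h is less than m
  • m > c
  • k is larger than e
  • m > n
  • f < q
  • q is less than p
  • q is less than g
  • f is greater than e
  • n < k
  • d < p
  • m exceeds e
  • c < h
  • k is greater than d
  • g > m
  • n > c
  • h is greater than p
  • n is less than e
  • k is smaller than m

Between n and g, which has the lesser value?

The relevant relations are n < e; e < f; f < q; q < p; p < h; h < m; m < g.
Chaining these gives n < e < f < q < p < h < m < g.
So n < g; n is the smaller of the two.

n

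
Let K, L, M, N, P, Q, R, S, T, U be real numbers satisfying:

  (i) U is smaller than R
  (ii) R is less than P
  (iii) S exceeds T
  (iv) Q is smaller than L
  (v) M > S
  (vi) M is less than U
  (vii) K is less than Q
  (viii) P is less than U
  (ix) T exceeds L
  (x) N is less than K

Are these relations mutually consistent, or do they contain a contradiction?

inconsistent

We have P < U stated directly, yet also U < R < P by chaining the others — so U < P. Contradiction.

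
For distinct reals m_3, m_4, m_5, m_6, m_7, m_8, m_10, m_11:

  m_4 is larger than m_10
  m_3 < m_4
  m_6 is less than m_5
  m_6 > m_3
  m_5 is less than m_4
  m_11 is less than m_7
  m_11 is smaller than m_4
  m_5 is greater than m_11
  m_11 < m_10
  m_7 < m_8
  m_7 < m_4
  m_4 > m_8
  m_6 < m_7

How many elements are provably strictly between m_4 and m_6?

3

The relations place m_6 below m_4. An element lies strictly between them when it is forced above m_6 and also forced below m_4.
Above m_6: {m_7, m_5, m_8}. Below m_4: {m_11, m_10, m_3, m_7, m_5, m_8}.
Intersection: {m_7, m_5, m_8} — 3.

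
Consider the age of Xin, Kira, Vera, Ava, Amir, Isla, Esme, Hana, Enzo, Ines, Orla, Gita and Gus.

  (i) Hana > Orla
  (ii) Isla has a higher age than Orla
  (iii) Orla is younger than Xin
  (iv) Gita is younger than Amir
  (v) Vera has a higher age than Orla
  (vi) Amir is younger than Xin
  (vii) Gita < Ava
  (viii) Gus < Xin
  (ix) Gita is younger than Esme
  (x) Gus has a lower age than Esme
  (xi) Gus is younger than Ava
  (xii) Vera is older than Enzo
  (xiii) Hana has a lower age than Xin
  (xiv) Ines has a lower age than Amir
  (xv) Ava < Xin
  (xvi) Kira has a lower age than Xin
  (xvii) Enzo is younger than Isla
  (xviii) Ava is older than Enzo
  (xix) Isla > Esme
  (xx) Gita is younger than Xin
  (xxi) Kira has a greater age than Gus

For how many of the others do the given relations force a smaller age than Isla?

From Isla the given relations immediately reach Orla, Enzo, Esme.
From those, Gus, Gita — 5 in total.
No other element is forced below Isla by the given relations, so the count is 5.

5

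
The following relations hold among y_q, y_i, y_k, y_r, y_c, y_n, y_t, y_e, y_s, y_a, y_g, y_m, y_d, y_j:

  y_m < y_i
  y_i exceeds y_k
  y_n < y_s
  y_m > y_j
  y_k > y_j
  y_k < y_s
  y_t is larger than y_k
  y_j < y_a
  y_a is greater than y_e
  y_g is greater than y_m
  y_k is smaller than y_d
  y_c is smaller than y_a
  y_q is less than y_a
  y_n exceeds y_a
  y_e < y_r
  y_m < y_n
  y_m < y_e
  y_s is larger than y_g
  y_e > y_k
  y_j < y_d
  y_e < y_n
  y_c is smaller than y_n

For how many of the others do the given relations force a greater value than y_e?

4

Directly above y_e: y_a, y_n, y_r.
One step further: y_s (4 so far).
No other element is forced above y_e by the given relations, so the count is 4.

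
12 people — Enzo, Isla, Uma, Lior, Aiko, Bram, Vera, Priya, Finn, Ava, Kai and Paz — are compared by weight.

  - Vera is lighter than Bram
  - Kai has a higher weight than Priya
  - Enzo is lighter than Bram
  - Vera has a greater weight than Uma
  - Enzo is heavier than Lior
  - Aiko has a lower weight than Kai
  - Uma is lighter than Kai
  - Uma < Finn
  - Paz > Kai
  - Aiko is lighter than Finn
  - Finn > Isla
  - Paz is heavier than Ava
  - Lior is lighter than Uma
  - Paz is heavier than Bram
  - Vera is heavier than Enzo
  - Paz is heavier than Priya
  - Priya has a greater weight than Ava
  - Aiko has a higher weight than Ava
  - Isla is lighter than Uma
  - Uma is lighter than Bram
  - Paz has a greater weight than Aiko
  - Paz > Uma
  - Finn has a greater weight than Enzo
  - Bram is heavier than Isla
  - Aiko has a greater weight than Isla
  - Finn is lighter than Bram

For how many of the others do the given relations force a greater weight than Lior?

7

The elements the relations force above Lior are Uma, Enzo, Vera, Finn, Bram, Kai, Paz — no chain reaches any other.
That is 7.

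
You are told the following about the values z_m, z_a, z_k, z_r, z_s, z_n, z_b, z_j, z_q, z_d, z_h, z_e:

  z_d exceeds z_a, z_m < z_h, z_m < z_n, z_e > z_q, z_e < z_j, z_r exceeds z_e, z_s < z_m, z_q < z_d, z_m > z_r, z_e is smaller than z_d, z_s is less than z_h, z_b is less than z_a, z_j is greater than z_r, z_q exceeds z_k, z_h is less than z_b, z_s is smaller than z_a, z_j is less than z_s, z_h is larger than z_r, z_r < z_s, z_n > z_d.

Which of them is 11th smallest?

Chaining the given pairs: z_k < z_q < z_e < z_r < z_j < z_s < z_m < z_h < z_b < z_a < z_d < z_n.
The 11th smallest is z_d.

z_d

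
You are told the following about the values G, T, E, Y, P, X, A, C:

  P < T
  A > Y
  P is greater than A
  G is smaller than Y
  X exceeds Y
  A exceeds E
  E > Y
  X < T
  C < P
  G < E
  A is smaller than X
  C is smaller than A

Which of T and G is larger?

T

Link the given pairs in sequence: G < Y; Y < E; E < A; A < X; X < T.
Together: G < Y < E < A < X < T.
So G < T; T is the larger of the two.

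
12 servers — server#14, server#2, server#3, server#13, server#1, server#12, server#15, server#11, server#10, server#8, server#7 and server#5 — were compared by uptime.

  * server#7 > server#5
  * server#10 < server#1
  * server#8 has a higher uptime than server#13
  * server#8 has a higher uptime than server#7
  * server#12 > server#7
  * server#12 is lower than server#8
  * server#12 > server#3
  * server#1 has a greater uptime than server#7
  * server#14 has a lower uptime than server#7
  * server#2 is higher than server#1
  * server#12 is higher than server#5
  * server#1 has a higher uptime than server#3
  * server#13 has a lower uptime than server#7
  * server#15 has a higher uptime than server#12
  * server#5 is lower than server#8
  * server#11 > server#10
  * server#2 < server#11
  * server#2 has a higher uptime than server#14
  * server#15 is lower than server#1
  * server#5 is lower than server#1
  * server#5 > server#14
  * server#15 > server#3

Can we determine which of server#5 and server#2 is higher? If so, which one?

server#2

The relevant relations are server#5 < server#7; server#7 < server#12; server#12 < server#15; server#15 < server#1; server#1 < server#2.
Together: server#5 < server#7 < server#12 < server#15 < server#1 < server#2.
So server#2 is higher.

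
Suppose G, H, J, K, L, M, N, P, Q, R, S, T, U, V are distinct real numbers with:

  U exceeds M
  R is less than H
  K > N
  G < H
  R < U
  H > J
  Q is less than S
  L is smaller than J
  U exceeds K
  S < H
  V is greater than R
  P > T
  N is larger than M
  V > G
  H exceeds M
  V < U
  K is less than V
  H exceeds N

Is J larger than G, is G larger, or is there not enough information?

undetermined

Following every chain through G: above G we get V, H, U.
J is not reached, and no chain runs the other way from J to G.
So the given relations leave the order of G and J undetermined.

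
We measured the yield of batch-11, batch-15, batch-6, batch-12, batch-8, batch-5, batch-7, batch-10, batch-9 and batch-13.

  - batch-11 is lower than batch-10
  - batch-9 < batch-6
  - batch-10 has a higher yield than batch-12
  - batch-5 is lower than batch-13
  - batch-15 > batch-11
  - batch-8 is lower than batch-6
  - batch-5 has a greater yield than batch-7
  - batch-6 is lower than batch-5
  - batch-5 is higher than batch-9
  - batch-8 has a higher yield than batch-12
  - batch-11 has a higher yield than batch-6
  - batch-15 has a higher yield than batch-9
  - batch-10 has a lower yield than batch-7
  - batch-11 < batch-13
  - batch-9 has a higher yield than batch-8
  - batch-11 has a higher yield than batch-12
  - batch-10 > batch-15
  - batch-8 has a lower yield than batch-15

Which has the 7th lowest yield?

batch-10

Chaining the given pairs: batch-12 < batch-8 < batch-9 < batch-6 < batch-11 < batch-15 < batch-10 < batch-7 < batch-5 < batch-13.
The 7th smallest is batch-10.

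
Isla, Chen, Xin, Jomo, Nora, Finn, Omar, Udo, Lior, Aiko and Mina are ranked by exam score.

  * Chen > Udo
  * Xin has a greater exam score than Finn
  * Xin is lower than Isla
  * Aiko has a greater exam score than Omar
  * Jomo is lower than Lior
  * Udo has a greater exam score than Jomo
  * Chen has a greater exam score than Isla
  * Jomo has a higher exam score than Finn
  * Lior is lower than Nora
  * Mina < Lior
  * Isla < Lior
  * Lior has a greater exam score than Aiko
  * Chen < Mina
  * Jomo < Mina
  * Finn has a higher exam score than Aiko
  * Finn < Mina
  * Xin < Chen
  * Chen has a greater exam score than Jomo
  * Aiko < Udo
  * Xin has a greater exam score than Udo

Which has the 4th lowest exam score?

The consecutive relations fix a unique order: Omar < Aiko < Finn < Jomo < Udo < Xin < Isla < Chen < Mina < Lior < Nora.
Counting 4 from the smallest end gives Jomo.

Jomo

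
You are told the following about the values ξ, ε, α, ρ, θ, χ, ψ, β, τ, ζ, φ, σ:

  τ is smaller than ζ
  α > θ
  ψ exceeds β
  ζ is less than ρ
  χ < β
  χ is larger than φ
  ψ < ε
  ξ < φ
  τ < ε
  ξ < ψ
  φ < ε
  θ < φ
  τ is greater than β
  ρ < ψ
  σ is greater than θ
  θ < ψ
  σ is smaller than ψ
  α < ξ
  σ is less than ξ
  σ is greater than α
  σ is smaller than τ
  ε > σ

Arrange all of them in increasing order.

The consecutive links are each given: θ < α; α < σ; σ < ξ; ξ < φ; φ < χ; χ < β; β < τ; τ < ζ; ζ < ρ; ρ < ψ; ψ < ε.

θ < α < σ < ξ < φ < χ < β < τ < ζ < ρ < ψ < ε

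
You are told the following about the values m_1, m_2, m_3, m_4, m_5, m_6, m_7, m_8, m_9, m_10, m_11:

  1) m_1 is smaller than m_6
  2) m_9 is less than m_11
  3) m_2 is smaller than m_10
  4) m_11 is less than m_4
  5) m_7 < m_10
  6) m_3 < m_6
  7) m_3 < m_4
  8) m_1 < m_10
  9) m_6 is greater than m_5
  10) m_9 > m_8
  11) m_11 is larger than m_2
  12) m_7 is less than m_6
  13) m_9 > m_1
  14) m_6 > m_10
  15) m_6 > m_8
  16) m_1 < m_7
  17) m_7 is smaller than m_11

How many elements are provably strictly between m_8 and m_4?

2

Chaining upward from m_8 reaches: m_9, m_11, m_6.
Chaining downward from m_4 reaches: m_2, m_3, m_1, m_7, m_9, m_11.
Strictly between m_8 and m_4 are those in both lists: m_9, m_11 — 2 elements.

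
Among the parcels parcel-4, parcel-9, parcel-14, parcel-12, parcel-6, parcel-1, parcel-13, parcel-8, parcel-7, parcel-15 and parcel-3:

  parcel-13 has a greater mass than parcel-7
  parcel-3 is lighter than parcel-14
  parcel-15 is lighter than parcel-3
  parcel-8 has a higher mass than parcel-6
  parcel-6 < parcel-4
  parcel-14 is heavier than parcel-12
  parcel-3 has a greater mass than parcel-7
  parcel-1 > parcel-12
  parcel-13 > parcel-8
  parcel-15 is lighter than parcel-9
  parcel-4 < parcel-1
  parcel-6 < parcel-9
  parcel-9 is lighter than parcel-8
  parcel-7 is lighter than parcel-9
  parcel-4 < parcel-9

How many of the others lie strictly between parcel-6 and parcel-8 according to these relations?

Chaining upward from parcel-6 reaches: parcel-4, parcel-9, parcel-1, parcel-13.
Chaining downward from parcel-8 reaches: parcel-7, parcel-15, parcel-4, parcel-9.
Strictly between parcel-6 and parcel-8 are those in both lists: parcel-4, parcel-9 — 2 elements.

2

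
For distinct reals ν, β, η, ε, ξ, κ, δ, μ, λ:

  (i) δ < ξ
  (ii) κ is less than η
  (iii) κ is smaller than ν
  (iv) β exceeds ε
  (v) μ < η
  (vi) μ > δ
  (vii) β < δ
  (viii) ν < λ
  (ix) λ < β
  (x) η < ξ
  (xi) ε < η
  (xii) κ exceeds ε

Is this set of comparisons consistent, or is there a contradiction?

The single ordering ε < κ < ν < λ < β < δ < μ < η < ξ satisfies every listed relation, so no contradiction arises.

consistent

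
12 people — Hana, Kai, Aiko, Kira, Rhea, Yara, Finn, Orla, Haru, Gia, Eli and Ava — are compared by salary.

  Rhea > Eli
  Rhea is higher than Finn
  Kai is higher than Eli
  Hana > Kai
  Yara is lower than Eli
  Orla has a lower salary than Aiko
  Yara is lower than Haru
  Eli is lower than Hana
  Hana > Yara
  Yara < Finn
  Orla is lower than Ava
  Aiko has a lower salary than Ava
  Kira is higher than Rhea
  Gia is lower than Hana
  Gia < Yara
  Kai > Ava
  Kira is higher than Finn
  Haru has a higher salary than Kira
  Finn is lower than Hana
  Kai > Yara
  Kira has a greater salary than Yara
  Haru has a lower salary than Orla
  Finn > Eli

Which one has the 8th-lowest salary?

Orla

The consecutive relations fix a unique order: Gia < Yara < Eli < Finn < Rhea < Kira < Haru < Orla < Aiko < Ava < Kai < Hana.
Counting 8 from the smallest end gives Orla.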